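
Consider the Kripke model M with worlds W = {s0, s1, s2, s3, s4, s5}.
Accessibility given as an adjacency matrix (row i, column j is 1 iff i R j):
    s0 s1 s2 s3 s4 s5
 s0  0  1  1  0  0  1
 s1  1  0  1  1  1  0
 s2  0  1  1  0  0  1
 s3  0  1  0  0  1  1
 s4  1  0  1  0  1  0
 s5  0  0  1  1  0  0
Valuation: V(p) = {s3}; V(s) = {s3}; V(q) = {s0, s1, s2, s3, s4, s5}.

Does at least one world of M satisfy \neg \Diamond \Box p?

Yes

Let φ = \neg \Diamond \Box p. Evaluate φ at each world:
  s0 (successors {s1, s2, s5}): φ is true.
  s1 (successors {s0, s2, s3, s4}): φ is true.
  s2 (successors {s1, s2, s5}): φ is true.
  s3 (successors {s1, s4, s5}): φ is true.
  s4 (successors {s0, s2, s4}): φ is true.
  s5 (successors {s2, s3}): φ is true.
Detail at s0 (witness):
  At s0: \Diamond \Box p is false, so \neg \Diamond \Box p is true.
    At s0: \Diamond \Box p requires \Box p at some successor in {s1, s2, s5}.
      At s1: \Box p is false.
      At s2: \Box p is false.
      At s5: \Box p is false.
    So \Diamond \Box p is false at s0.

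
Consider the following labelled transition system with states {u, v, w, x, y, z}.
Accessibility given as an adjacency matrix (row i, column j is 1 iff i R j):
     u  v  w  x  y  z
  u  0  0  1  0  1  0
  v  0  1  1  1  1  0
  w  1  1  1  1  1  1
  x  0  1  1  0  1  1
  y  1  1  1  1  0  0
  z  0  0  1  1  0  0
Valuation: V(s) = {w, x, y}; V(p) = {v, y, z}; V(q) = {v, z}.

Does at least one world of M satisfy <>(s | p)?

Yes

Let φ = <>(s | p). Evaluate φ at each world:
  u (successors {w, y}): φ is true.
  v (successors {v, w, x, y}): φ is true.
  w (successors {u, v, w, x, y, z}): φ is true.
  x (successors {v, w, y, z}): φ is true.
  y (successors {u, v, w, x}): φ is true.
  z (successors {w, x}): φ is true.
Detail at u (witness):
  At u: <>(s | p) requires s | p at some successor in {w, y}.
    s | p holds at w, so <>(s | p) is true at u.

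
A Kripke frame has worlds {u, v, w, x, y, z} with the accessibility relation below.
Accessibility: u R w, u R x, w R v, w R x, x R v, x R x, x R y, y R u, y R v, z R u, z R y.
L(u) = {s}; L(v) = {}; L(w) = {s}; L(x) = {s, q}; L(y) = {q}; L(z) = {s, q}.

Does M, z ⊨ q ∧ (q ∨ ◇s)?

Yes

Recall that ◇ψ holds at a world iff ψ holds at some accessible world.
At z: q is true, q ∨ ◇s is true, so q ∧ (q ∨ ◇s) is true.
  At z: q is true, ◇s is true, so q ∨ ◇s is true.
    At z: ◇s requires s at some successor in {u, y}.
      s holds at u, so ◇s is true at z.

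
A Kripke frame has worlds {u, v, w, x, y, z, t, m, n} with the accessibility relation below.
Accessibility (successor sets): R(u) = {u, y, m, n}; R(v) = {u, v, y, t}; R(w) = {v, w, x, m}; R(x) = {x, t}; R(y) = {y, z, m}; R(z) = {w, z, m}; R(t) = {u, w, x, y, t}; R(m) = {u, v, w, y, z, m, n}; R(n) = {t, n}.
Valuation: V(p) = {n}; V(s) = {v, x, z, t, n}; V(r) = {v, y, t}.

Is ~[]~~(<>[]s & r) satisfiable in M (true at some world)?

Yes

Let φ = ~[]~~(<>[]s & r). Evaluate φ at each world:
  u (successors {u, y, m, n}): φ is true.
  v (successors {u, v, y, t}): φ is true.
  w (successors {v, w, x, m}): φ is true.
  x (successors {x, t}): φ is true.
  y (successors {y, z, m}): φ is true.
  z (successors {w, z, m}): φ is true.
  t (successors {u, w, x, y, t}): φ is true.
  m (successors {u, v, w, y, z, m, n}): φ is true.
  n (successors {t, n}): φ is true.
Detail at u (witness):
  At u: []~~(<>[]s & r) is false, so ~[]~~(<>[]s & r) is true.
    At u: []~~(<>[]s & r) requires ~~(<>[]s & r) at every successor {u, y, m, n}.
      ~~(<>[]s & r) fails at u, so []~~(<>[]s & r) is false at u.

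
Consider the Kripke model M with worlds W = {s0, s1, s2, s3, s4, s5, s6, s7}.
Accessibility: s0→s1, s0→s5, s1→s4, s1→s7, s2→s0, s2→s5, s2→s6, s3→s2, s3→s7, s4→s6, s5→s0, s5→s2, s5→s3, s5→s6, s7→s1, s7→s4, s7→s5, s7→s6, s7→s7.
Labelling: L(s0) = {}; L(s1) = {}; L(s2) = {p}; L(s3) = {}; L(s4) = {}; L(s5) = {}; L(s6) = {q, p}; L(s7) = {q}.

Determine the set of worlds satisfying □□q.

Recall that □ψ holds at a world iff ψ holds at every accessible world, and ◇ψ holds iff ψ holds at some accessible world.
Let φ = □□q. Evaluate φ at each world:
  s0 (successors {s1, s5}): φ is false.
  s1 (successors {s4, s7}): φ is false.
  s2 (successors {s0, s5, s6}): φ is false.
  s3 (successors {s2, s7}): φ is false.
  s4 (successors {s6}): φ is true.
  s5 (successors {s0, s2, s3, s6}): φ is false.
  s6 (successors ∅): φ is true.
  s7 (successors {s1, s4, s5, s6, s7}): φ is false.
For instance, at s0:
  At s0: □□q requires □q at every successor {s1, s5}.
    □q fails at s1, so □□q is false at s0.
      At s1: □q requires q at every successor {s4, s7}.
        q fails at s4, so □q is false at s1.
Satisfying worlds: {s4, s6}

s4, s6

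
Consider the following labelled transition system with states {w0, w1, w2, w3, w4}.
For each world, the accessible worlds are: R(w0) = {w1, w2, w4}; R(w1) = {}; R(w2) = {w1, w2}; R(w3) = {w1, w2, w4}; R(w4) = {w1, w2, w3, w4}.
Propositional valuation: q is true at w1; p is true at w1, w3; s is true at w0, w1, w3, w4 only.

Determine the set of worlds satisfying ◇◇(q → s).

Recall that ◇ψ holds at a world iff ψ holds at some accessible world.
Let φ = ◇◇(q → s). Evaluate φ at each world:
  w0 (successors {w1, w2, w4}): φ is true.
  w1 (successors ∅): φ is false.
  w2 (successors {w1, w2}): φ is true.
  w3 (successors {w1, w2, w4}): φ is true.
  w4 (successors {w1, w2, w3, w4}): φ is true.
For instance, at w3:
  At w3: ◇◇(q → s) requires ◇(q → s) at some successor in {w1, w2, w4}.
    ◇(q → s) holds at w2, so ◇◇(q → s) is true at w3.
      At w2: ◇(q → s) requires q → s at some successor in {w1, w2}.
        q → s holds at w1, so ◇(q → s) is true at w2.
Satisfying worlds: {w0, w2, w3, w4}

w0, w2, w3, w4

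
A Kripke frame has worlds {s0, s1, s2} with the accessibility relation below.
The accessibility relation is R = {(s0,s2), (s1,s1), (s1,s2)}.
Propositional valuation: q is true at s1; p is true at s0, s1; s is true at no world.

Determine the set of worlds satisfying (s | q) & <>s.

Recall that <>ψ holds at a world iff ψ holds at some accessible world.
Let φ = (s | q) & <>s. Evaluate φ at each world:
  s0 (successors {s2}): φ is false.
  s1 (successors {s1, s2}): φ is false.
  s2 (successors ∅): φ is false.
For instance, at s0:
  At s0: s | q is false, <>s is false, so (s | q) & <>s is false.
    At s0: <>s requires s at some successor in {s2}.
      At s2: s is false.
    So <>s is false at s0.
Satisfying worlds: none.

none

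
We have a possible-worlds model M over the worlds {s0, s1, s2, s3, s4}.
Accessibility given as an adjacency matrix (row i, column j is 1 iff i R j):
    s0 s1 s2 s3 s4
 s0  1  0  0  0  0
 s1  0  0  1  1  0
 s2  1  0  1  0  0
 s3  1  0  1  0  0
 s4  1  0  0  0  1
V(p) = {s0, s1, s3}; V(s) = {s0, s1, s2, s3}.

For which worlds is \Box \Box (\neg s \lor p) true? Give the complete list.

Let φ = \Box \Box (\neg s \lor p). Evaluate φ at each world:
  s0 (successors {s0}): φ is true.
  s1 (successors {s2, s3}): φ is false.
  s2 (successors {s0, s2}): φ is false.
  s3 (successors {s0, s2}): φ is false.
  s4 (successors {s0, s4}): φ is true.
For instance, at s2:
  At s2: \Box \Box (\neg s \lor p) requires \Box (\neg s \lor p) at every successor {s0, s2}.
    \Box (\neg s \lor p) fails at s2, so \Box \Box (\neg s \lor p) is false at s2.
      At s2: \Box (\neg s \lor p) requires \neg s \lor p at every successor {s0, s2}.
        \neg s \lor p fails at s2, so \Box (\neg s \lor p) is false at s2.
Satisfying worlds: {s0, s4}

s0, s4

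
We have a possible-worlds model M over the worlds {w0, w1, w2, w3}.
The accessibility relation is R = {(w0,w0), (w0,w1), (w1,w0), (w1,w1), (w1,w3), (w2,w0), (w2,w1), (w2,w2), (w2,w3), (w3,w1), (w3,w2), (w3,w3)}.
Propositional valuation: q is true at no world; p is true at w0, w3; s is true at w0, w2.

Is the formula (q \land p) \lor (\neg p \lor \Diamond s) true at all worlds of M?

Let φ = (q \land p) \lor (\neg p \lor \Diamond s). Evaluate φ at each world:
  w0 (successors {w0, w1}): φ is true.
  w1 (successors {w0, w1, w3}): φ is true.
  w2 (successors {w0, w1, w2, w3}): φ is true.
  w3 (successors {w1, w2, w3}): φ is true.
For instance, at w2:
  At w2: q \land p is false, \neg p \lor \Diamond s is true, so (q \land p) \lor (\neg p \lor \Diamond s) is true.
    At w2: \neg p is true, \Diamond s is true, so \neg p \lor \Diamond s is true.
      At w2: \Diamond s requires s at some successor in {w0, w1, w2, w3}.
        s holds at w0, so \Diamond s is true at w2.

Yes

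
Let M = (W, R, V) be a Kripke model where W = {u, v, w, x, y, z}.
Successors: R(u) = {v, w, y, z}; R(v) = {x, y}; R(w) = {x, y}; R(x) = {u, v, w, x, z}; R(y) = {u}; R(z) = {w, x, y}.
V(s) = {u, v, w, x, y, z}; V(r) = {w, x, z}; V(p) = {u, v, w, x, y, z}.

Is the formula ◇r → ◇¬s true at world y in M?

At y: ◇r is false, ◇¬s is false, so ◇r → ◇¬s is true.
  At y: ◇r requires r at some successor in {u}.
    At u: r is false.
  So ◇r is false at y.
  At y: ◇¬s requires ¬s at some successor in {u}.
    At u: ¬s is false.
  So ◇¬s is false at y.

Yes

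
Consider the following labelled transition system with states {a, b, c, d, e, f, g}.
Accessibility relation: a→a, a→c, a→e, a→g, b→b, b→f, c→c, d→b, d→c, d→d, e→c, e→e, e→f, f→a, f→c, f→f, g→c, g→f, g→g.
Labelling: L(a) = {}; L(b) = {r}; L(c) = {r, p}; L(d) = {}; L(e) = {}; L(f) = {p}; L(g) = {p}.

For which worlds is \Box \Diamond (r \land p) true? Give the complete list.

a, c, e, f, g

Let φ = \Box \Diamond (r \land p). Evaluate φ at each world:
  a (successors {a, c, e, g}): φ is true.
  b (successors {b, f}): φ is false.
  c (successors {c}): φ is true.
  d (successors {b, c, d}): φ is false.
  e (successors {c, e, f}): φ is true.
  f (successors {a, c, f}): φ is true.
  g (successors {c, f, g}): φ is true.
For instance, at d:
  At d: \Box \Diamond (r \land p) requires \Diamond (r \land p) at every successor {b, c, d}.
    \Diamond (r \land p) fails at b, so \Box \Diamond (r \land p) is false at d.
      At b: \Diamond (r \land p) requires r \land p at some successor in {b, f}.
        At b: r \land p is false.
        At f: r \land p is false.
      So \Diamond (r \land p) is false at b.
Satisfying worlds: {a, c, e, f, g}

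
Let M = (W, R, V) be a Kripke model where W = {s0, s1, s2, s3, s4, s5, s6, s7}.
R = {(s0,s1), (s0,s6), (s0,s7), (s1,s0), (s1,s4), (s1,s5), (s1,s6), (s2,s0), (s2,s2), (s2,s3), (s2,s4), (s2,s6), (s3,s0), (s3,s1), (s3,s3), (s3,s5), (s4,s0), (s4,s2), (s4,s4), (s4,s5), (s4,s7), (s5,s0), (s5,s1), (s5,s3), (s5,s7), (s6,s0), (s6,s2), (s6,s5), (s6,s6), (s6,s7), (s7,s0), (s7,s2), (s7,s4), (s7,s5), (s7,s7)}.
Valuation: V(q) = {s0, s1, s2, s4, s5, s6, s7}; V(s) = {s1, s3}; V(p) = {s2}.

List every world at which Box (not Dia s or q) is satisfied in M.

Let φ = Box (not Dia s or q). Evaluate φ at each world:
  s0 (successors {s1, s6, s7}): φ is true.
  s1 (successors {s0, s4, s5, s6}): φ is true.
  s2 (successors {s0, s2, s3, s4, s6}): φ is false.
  s3 (successors {s0, s1, s3, s5}): φ is false.
  s4 (successors {s0, s2, s4, s5, s7}): φ is true.
  s5 (successors {s0, s1, s3, s7}): φ is false.
  s6 (successors {s0, s2, s5, s6, s7}): φ is true.
  s7 (successors {s0, s2, s4, s5, s7}): φ is true.
For instance, at s3:
  At s3: Box (not Dia s or q) requires not Dia s or q at every successor {s0, s1, s3, s5}.
    not Dia s or q fails at s3, so Box (not Dia s or q) is false at s3.
      At s3: not Dia s is false, q is false, so not Dia s or q is false.
Satisfying worlds: {s0, s1, s4, s6, s7}

s0, s1, s4, s6, s7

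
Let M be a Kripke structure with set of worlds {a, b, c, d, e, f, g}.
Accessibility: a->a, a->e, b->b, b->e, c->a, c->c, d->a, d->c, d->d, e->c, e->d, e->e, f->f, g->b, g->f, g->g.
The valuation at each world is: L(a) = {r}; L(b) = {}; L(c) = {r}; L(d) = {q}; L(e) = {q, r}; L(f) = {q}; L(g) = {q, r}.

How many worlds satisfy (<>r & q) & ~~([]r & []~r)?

0

Let φ = (<>r & q) & ~~([]r & []~r). Evaluate φ at each world:
  a (successors {a, e}): φ is false.
  b (successors {b, e}): φ is false.
  c (successors {a, c}): φ is false.
  d (successors {a, c, d}): φ is false.
  e (successors {c, d, e}): φ is false.
  f (successors {f}): φ is false.
  g (successors {b, f, g}): φ is false.
For instance, at d:
  At d: <>r & q is true, ~~([]r & []~r) is false, so (<>r & q) & ~~([]r & []~r) is false.
    At d: <>r is true, q is true, so <>r & q is true.
      At d: <>r requires r at some successor in {a, c, d}.
        r holds at a, so <>r is true at d.
    At d: ~([]r & []~r) is true, so ~~([]r & []~r) is false.
      At d: []r & []~r is false, so ~([]r & []~r) is true.
Satisfying worlds: none.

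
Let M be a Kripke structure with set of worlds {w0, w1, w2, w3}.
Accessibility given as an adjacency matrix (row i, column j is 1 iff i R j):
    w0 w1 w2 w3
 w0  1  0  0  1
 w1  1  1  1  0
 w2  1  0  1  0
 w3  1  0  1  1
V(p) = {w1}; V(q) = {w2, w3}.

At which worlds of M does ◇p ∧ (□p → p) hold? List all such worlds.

w1

Recall that □ψ holds at a world iff ψ holds at every accessible world, and ◇ψ holds iff ψ holds at some accessible world.
Let φ = ◇p ∧ (□p → p). Evaluate φ at each world:
  w0 (successors {w0, w3}): φ is false.
  w1 (successors {w0, w1, w2}): φ is true.
  w2 (successors {w0, w2}): φ is false.
  w3 (successors {w0, w2, w3}): φ is false.
For instance, at w1:
  At w1: ◇p is true, □p → p is true, so ◇p ∧ (□p → p) is true.
    At w1: ◇p requires p at some successor in {w0, w1, w2}.
      p holds at w1, so ◇p is true at w1.
    At w1: □p is false, p is true, so □p → p is true.
      At w1: □p requires p at every successor {w0, w1, w2}.
        p fails at w0, so □p is false at w1.
Satisfying worlds: {w1}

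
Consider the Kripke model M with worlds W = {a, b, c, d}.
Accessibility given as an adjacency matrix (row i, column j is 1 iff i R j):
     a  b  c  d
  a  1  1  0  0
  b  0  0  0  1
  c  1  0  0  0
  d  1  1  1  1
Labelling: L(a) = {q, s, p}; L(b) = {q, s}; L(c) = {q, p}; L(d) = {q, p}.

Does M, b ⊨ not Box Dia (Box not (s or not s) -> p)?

No

At b: Box Dia (Box not (s or not s) -> p) is true, so not Box Dia (Box not (s or not s) -> p) is false.
  At b: Box Dia (Box not (s or not s) -> p) requires Dia (Box not (s or not s) -> p) at every successor {d}.
      At d: Dia (Box not (s or not s) -> p) requires Box not (s or not s) -> p at some successor in {a, b, c, d}.
        Box not (s or not s) -> p holds at a, so Dia (Box not (s or not s) -> p) is true at d.
  So Box Dia (Box not (s or not s) -> p) is true at b.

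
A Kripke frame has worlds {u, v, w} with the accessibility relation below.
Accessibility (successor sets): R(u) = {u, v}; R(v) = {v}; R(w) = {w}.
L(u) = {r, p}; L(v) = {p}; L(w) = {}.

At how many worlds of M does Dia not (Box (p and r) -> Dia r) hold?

Let φ = Dia not (Box (p and r) -> Dia r). Evaluate φ at each world:
  u (successors {u, v}): φ is false.
  v (successors {v}): φ is false.
  w (successors {w}): φ is false.
For instance, at u:
  At u: Dia not (Box (p and r) -> Dia r) requires not (Box (p and r) -> Dia r) at some successor in {u, v}.
    At u: not (Box (p and r) -> Dia r) is false.
    At v: not (Box (p and r) -> Dia r) is false.
  So Dia not (Box (p and r) -> Dia r) is false at u.
Satisfying worlds: none.

0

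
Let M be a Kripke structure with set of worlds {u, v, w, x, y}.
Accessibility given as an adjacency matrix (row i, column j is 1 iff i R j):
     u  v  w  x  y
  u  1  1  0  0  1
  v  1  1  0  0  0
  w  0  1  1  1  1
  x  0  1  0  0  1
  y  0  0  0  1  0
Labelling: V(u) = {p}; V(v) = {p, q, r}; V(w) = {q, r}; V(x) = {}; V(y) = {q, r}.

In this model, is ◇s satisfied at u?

No

Recall that ◇ψ holds at a world iff ψ holds at some accessible world.
At u: ◇s requires s at some successor in {u, v, y}.
  At u: s is false.
  At v: s is false.
  At y: s is false.
So ◇s is false at u.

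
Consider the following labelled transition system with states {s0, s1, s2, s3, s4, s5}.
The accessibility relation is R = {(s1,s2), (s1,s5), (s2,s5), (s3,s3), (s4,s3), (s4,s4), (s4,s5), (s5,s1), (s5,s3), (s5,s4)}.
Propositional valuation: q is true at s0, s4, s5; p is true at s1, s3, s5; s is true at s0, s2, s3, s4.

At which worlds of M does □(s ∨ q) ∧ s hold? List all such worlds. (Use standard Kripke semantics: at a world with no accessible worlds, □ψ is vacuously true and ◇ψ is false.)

s0, s2, s3, s4

Let φ = □(s ∨ q) ∧ s. Evaluate φ at each world:
  s0 (successors ∅): φ is true.
  s1 (successors {s2, s5}): φ is false.
  s2 (successors {s5}): φ is true.
  s3 (successors {s3}): φ is true.
  s4 (successors {s3, s4, s5}): φ is true.
  s5 (successors {s1, s3, s4}): φ is false.
For instance, at s4:
  At s4: □(s ∨ q) is true, s is true, so □(s ∨ q) ∧ s is true.
    At s4: □(s ∨ q) requires s ∨ q at every successor {s3, s4, s5}.
      At s3: s ∨ q is true.
      At s4: s ∨ q is true.
      At s5: s ∨ q is true.
    So □(s ∨ q) is true at s4.
Satisfying worlds: {s0, s2, s3, s4}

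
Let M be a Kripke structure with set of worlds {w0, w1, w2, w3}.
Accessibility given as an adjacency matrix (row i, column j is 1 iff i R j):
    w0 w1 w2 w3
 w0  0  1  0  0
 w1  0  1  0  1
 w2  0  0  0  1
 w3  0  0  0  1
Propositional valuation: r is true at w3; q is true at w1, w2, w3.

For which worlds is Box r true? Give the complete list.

Let φ = Box r. Evaluate φ at each world:
  w0 (successors {w1}): φ is false.
  w1 (successors {w1, w3}): φ is false.
  w2 (successors {w3}): φ is true.
  w3 (successors {w3}): φ is true.
For instance, at w0:
  At w0: Box r requires r at every successor {w1}.
    r fails at w1, so Box r is false at w0.
Satisfying worlds: {w2, w3}

w2, w3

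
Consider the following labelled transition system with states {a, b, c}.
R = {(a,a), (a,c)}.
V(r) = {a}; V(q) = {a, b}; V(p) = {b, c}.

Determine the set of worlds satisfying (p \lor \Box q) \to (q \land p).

a, b

Let φ = (p \lor \Box q) \to (q \land p). Evaluate φ at each world:
  a (successors {a, c}): φ is true.
  b (successors ∅): φ is true.
  c (successors ∅): φ is false.
For instance, at a:
  At a: p \lor \Box q is false, q \land p is false, so (p \lor \Box q) \to (q \land p) is true.
    At a: p is false, \Box q is false, so p \lor \Box q is false.
      At a: \Box q requires q at every successor {a, c}.
        q fails at c, so \Box q is false at a.
Satisfying worlds: {a, b}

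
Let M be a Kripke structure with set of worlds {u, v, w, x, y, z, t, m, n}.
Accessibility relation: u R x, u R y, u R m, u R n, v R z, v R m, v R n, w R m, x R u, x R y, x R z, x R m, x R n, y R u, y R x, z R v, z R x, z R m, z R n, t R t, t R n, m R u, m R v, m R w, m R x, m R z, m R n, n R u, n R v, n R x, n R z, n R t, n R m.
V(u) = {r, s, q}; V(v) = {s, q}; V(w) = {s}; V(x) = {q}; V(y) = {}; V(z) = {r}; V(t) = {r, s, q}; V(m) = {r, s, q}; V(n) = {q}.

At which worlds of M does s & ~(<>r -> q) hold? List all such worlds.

Recall that <>ψ holds at a world iff ψ holds at some accessible world.
Let φ = s & ~(<>r -> q). Evaluate φ at each world:
  u (successors {x, y, m, n}): φ is false.
  v (successors {z, m, n}): φ is false.
  w (successors {m}): φ is true.
  x (successors {u, y, z, m, n}): φ is false.
  y (successors {u, x}): φ is false.
  z (successors {v, x, m, n}): φ is false.
  t (successors {t, n}): φ is false.
  m (successors {u, v, w, x, z, n}): φ is false.
  n (successors {u, v, x, z, t, m}): φ is false.
For instance, at y:
  At y: s is false, ~(<>r -> q) is true, so s & ~(<>r -> q) is false.
    At y: <>r -> q is false, so ~(<>r -> q) is true.
      At y: <>r is true, q is false, so <>r -> q is false.
Satisfying worlds: {w}

w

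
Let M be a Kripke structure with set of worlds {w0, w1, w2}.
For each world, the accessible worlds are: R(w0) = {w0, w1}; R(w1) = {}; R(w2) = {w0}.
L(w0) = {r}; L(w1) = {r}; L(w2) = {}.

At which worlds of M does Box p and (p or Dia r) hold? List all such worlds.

Recall that Box ψ holds at a world iff ψ holds at every accessible world, and Dia ψ holds iff ψ holds at some accessible world.
Let φ = Box p and (p or Dia r). Evaluate φ at each world:
  w0 (successors {w0, w1}): φ is false.
  w1 (successors ∅): φ is false.
  w2 (successors {w0}): φ is false.
For instance, at w2:
  At w2: Box p is false, p or Dia r is true, so Box p and (p or Dia r) is false.
    At w2: Box p requires p at every successor {w0}.
      p fails at w0, so Box p is false at w2.
    At w2: p is false, Dia r is true, so p or Dia r is true.
      At w2: Dia r requires r at some successor in {w0}.
        r holds at w0, so Dia r is true at w2.
Satisfying worlds: none.

none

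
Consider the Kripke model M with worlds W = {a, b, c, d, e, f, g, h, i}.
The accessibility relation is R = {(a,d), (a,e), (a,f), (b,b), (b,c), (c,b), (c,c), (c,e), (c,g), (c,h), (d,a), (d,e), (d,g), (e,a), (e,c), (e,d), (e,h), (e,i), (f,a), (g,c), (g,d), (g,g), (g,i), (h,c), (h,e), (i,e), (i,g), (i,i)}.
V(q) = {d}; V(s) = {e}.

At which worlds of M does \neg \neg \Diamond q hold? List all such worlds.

a, e, g

Let φ = \neg \neg \Diamond q. Evaluate φ at each world:
  a (successors {d, e, f}): φ is true.
  b (successors {b, c}): φ is false.
  c (successors {b, c, e, g, h}): φ is false.
  d (successors {a, e, g}): φ is false.
  e (successors {a, c, d, h, i}): φ is true.
  f (successors {a}): φ is false.
  g (successors {c, d, g, i}): φ is true.
  h (successors {c, e}): φ is false.
  i (successors {e, g, i}): φ is false.
For instance, at e:
  At e: \neg \Diamond q is false, so \neg \neg \Diamond q is true.
    At e: \Diamond q is true, so \neg \Diamond q is false.
      At e: \Diamond q requires q at some successor in {a, c, d, h, i}.
        q holds at d, so \Diamond q is true at e.
Satisfying worlds: {a, e, g}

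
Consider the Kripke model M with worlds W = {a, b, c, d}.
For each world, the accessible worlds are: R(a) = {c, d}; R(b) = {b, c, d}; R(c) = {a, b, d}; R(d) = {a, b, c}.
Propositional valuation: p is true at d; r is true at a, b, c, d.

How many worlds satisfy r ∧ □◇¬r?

Let φ = r ∧ □◇¬r. Evaluate φ at each world:
  a (successors {c, d}): φ is false.
  b (successors {b, c, d}): φ is false.
  c (successors {a, b, d}): φ is false.
  d (successors {a, b, c}): φ is false.
For instance, at c:
  At c: r is true, □◇¬r is false, so r ∧ □◇¬r is false.
    At c: □◇¬r requires ◇¬r at every successor {a, b, d}.
      ◇¬r fails at a, so □◇¬r is false at c.
Satisfying worlds: none.

0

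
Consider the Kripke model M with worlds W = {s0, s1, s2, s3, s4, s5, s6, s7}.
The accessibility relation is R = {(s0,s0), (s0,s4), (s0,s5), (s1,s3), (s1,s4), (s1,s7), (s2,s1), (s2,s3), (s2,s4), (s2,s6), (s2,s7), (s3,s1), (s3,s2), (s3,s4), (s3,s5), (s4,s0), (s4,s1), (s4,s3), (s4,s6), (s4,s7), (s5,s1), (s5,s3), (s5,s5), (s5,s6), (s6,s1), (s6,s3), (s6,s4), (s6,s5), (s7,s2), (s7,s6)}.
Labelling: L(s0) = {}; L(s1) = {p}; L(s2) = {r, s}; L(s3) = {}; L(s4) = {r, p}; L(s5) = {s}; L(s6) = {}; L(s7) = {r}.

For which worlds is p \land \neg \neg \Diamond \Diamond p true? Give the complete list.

Let φ = p \land \neg \neg \Diamond \Diamond p. Evaluate φ at each world:
  s0 (successors {s0, s4, s5}): φ is false.
  s1 (successors {s3, s4, s7}): φ is true.
  s2 (successors {s1, s3, s4, s6, s7}): φ is false.
  s3 (successors {s1, s2, s4, s5}): φ is false.
  s4 (successors {s0, s1, s3, s6, s7}): φ is true.
  s5 (successors {s1, s3, s5, s6}): φ is false.
  s6 (successors {s1, s3, s4, s5}): φ is false.
  s7 (successors {s2, s6}): φ is false.
For instance, at s6:
  At s6: p is false, \neg \neg \Diamond \Diamond p is true, so p \land \neg \neg \Diamond \Diamond p is false.
    At s6: \neg \Diamond \Diamond p is false, so \neg \neg \Diamond \Diamond p is true.
      At s6: \Diamond \Diamond p is true, so \neg \Diamond \Diamond p is false.
Satisfying worlds: {s1, s4}

s1, s4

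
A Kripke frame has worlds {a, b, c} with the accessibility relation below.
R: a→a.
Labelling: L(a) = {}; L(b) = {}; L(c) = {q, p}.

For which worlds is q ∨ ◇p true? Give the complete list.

c

Let φ = q ∨ ◇p. Evaluate φ at each world:
  a (successors {a}): φ is false.
  b (successors ∅): φ is false.
  c (successors ∅): φ is true.
For instance, at a:
  At a: q is false, ◇p is false, so q ∨ ◇p is false.
    At a: ◇p requires p at some successor in {a}.
      At a: p is false.
    So ◇p is false at a.
Satisfying worlds: {c}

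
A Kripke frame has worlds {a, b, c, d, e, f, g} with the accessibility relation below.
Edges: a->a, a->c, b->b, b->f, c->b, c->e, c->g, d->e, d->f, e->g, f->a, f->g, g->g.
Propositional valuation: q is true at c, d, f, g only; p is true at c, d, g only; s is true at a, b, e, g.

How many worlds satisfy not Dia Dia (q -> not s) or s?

4

Let φ = not Dia Dia (q -> not s) or s. Evaluate φ at each world:
  a (successors {a, c}): φ is true.
  b (successors {b, f}): φ is true.
  c (successors {b, e, g}): φ is false.
  d (successors {e, f}): φ is false.
  e (successors {g}): φ is true.
  f (successors {a, g}): φ is false.
  g (successors {g}): φ is true.
For instance, at f:
  At f: not Dia Dia (q -> not s) is false, s is false, so not Dia Dia (q -> not s) or s is false.
    At f: Dia Dia (q -> not s) is true, so not Dia Dia (q -> not s) is false.
      At f: Dia Dia (q -> not s) requires Dia (q -> not s) at some successor in {a, g}.
        Dia (q -> not s) holds at a, so Dia Dia (q -> not s) is true at f.
Satisfying worlds: {a, b, e, g}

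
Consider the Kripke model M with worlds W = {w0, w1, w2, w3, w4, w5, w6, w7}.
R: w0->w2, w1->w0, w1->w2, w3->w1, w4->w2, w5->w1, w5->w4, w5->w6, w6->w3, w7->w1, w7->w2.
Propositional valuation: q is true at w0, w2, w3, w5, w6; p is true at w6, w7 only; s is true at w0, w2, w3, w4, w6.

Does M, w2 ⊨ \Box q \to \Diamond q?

Recall that \Box ψ holds at a world iff ψ holds at every accessible world, and \Diamond ψ holds iff ψ holds at some accessible world.
At w2: \Box q is true, \Diamond q is false, so \Box q \to \Diamond q is false.
  At w2: no accessible worlds, so \Box q holds vacuously.
  At w2: no accessible worlds, so \Diamond q is false.

No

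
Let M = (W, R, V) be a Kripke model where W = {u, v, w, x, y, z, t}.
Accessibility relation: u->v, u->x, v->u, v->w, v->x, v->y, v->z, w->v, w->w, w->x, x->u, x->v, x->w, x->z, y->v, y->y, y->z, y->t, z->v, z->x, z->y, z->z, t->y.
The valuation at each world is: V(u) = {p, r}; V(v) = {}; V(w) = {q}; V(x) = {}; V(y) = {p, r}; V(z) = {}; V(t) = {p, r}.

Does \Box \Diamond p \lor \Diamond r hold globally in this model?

Let φ = \Box \Diamond p \lor \Diamond r. Evaluate φ at each world:
  u (successors {v, x}): φ is true.
  v (successors {u, w, x, y, z}): φ is true.
  w (successors {v, w, x}): φ is false.
  x (successors {u, v, w, z}): φ is true.
  y (successors {v, y, z, t}): φ is true.
  z (successors {v, x, y, z}): φ is true.
  t (successors {y}): φ is true.
Detail at w (counterexample):
  At w: \Box \Diamond p is false, \Diamond r is false, so \Box \Diamond p \lor \Diamond r is false.
    At w: \Box \Diamond p requires \Diamond p at every successor {v, w, x}.
      \Diamond p fails at w, so \Box \Diamond p is false at w.
    At w: \Diamond r requires r at some successor in {v, w, x}.
      At v: r is false.
      At w: r is false.
      At x: r is false.
    So \Diamond r is false at w.

No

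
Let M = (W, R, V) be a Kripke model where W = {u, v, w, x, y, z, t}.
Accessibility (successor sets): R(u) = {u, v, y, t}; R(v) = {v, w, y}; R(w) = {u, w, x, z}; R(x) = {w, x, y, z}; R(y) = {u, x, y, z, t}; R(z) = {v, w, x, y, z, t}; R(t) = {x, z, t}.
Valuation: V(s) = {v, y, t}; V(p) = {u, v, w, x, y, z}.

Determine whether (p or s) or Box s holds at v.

Yes

At v: p or s is true, Box s is false, so (p or s) or Box s is true.
  At v: Box s requires s at every successor {v, w, y}.
    s fails at w, so Box s is false at v.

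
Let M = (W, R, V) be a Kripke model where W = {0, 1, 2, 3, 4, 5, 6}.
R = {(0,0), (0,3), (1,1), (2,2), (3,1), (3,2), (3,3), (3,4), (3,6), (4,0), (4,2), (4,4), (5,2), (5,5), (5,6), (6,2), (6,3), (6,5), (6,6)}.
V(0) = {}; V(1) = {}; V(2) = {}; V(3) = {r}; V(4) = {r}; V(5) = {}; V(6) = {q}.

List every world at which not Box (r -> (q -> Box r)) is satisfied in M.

none

Recall that Box ψ holds at a world iff ψ holds at every accessible world, and Dia ψ holds iff ψ holds at some accessible world.
Let φ = not Box (r -> (q -> Box r)). Evaluate φ at each world:
  0 (successors {0, 3}): φ is false.
  1 (successors {1}): φ is false.
  2 (successors {2}): φ is false.
  3 (successors {1, 2, 3, 4, 6}): φ is false.
  4 (successors {0, 2, 4}): φ is false.
  5 (successors {2, 5, 6}): φ is false.
  6 (successors {2, 3, 5, 6}): φ is false.
For instance, at 5:
  At 5: Box (r -> (q -> Box r)) is true, so not Box (r -> (q -> Box r)) is false.
    At 5: Box (r -> (q -> Box r)) requires r -> (q -> Box r) at every successor {2, 5, 6}.
      At 2: r -> (q -> Box r) is true.
      At 5: r -> (q -> Box r) is true.
      At 6: r -> (q -> Box r) is true.
    So Box (r -> (q -> Box r)) is true at 5.
Satisfying worlds: none.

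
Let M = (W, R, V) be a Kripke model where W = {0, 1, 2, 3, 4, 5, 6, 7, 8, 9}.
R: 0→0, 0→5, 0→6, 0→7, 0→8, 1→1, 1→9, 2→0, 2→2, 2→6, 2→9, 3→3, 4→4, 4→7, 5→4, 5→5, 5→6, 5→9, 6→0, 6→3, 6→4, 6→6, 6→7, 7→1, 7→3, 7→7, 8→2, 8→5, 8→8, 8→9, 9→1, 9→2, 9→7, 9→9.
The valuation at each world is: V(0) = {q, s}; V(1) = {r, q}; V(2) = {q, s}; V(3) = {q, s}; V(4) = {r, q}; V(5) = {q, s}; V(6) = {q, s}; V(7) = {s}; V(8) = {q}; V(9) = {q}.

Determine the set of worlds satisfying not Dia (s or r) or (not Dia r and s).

0, 2, 3

Let φ = not Dia (s or r) or (not Dia r and s). Evaluate φ at each world:
  0 (successors {0, 5, 6, 7, 8}): φ is true.
  1 (successors {1, 9}): φ is false.
  2 (successors {0, 2, 6, 9}): φ is true.
  3 (successors {3}): φ is true.
  4 (successors {4, 7}): φ is false.
  5 (successors {4, 5, 6, 9}): φ is false.
  6 (successors {0, 3, 4, 6, 7}): φ is false.
  7 (successors {1, 3, 7}): φ is false.
  8 (successors {2, 5, 8, 9}): φ is false.
  9 (successors {1, 2, 7, 9}): φ is false.
For instance, at 6:
  At 6: not Dia (s or r) is false, not Dia r and s is false, so not Dia (s or r) or (not Dia r and s) is false.
    At 6: Dia (s or r) is true, so not Dia (s or r) is false.
      At 6: Dia (s or r) requires s or r at some successor in {0, 3, 4, 6, 7}.
        s or r holds at 0, so Dia (s or r) is true at 6.
    At 6: not Dia r is false, s is true, so not Dia r and s is false.
      At 6: Dia r is true, so not Dia r is false.
Satisfying worlds: {0, 2, 3}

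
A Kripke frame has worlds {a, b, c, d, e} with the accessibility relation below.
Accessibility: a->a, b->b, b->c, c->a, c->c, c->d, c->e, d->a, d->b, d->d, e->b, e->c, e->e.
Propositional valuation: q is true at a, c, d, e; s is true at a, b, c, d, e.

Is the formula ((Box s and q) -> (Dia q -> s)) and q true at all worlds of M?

Let φ = ((Box s and q) -> (Dia q -> s)) and q. Evaluate φ at each world:
  a (successors {a}): φ is true.
  b (successors {b, c}): φ is false.
  c (successors {a, c, d, e}): φ is true.
  d (successors {a, b, d}): φ is true.
  e (successors {b, c, e}): φ is true.
Detail at b (counterexample):
  At b: (Box s and q) -> (Dia q -> s) is true, q is false, so ((Box s and q) -> (Dia q -> s)) and q is false.
    At b: Box s and q is false, Dia q -> s is true, so (Box s and q) -> (Dia q -> s) is true.
      At b: Box s is true, q is false, so Box s and q is false.
      At b: Dia q is true, s is true, so Dia q -> s is true.

No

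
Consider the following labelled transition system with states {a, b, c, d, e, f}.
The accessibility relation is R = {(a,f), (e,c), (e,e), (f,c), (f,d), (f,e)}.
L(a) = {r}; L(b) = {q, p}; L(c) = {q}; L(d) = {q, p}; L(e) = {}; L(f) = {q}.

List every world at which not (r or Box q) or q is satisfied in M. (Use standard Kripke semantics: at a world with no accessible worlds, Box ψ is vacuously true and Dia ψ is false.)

b, c, d, e, f

Let φ = not (r or Box q) or q. Evaluate φ at each world:
  a (successors {f}): φ is false.
  b (successors ∅): φ is true.
  c (successors ∅): φ is true.
  d (successors ∅): φ is true.
  e (successors {c, e}): φ is true.
  f (successors {c, d, e}): φ is true.
For instance, at f:
  At f: not (r or Box q) is true, q is true, so not (r or Box q) or q is true.
    At f: r or Box q is false, so not (r or Box q) is true.
      At f: r is false, Box q is false, so r or Box q is false.
Satisfying worlds: {b, c, d, e, f}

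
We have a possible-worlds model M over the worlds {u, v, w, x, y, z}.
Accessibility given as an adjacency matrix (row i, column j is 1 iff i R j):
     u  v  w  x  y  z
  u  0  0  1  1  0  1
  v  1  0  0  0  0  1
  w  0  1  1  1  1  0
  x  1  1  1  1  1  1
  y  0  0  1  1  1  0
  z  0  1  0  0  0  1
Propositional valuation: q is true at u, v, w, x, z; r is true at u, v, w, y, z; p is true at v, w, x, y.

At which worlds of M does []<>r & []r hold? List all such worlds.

Recall that []ψ holds at a world iff ψ holds at every accessible world, and <>ψ holds iff ψ holds at some accessible world.
Let φ = []<>r & []r. Evaluate φ at each world:
  u (successors {w, x, z}): φ is false.
  v (successors {u, z}): φ is true.
  w (successors {v, w, x, y}): φ is false.
  x (successors {u, v, w, x, y, z}): φ is false.
  y (successors {w, x, y}): φ is false.
  z (successors {v, z}): φ is true.
For instance, at w:
  At w: []<>r is true, []r is false, so []<>r & []r is false.
    At w: []<>r requires <>r at every successor {v, w, x, y}.
      At v: <>r is true.
      At w: <>r is true.
      At x: <>r is true.
      At y: <>r is true.
    So []<>r is true at w.
    At w: []r requires r at every successor {v, w, x, y}.
      r fails at x, so []r is false at w.
Satisfying worlds: {v, z}

v, z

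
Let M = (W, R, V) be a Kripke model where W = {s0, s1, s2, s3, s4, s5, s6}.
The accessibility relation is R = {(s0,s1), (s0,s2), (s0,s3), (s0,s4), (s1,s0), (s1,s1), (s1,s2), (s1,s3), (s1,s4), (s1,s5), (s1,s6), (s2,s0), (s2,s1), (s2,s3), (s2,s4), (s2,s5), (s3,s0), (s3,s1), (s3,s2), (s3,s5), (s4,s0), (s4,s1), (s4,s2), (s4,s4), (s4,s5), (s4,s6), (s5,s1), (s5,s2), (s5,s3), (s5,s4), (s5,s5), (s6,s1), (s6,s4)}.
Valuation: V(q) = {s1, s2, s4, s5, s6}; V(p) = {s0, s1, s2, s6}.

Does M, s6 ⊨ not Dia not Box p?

No

At s6: Dia not Box p is true, so not Dia not Box p is false.
  At s6: Dia not Box p requires not Box p at some successor in {s1, s4}.
    not Box p holds at s1, so Dia not Box p is true at s6.
      At s1: Box p is false, so not Box p is true.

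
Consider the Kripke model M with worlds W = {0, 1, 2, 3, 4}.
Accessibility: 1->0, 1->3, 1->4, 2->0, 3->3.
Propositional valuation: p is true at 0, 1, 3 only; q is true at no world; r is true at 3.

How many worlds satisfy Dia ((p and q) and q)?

Let φ = Dia ((p and q) and q). Evaluate φ at each world:
  0 (successors ∅): φ is false.
  1 (successors {0, 3, 4}): φ is false.
  2 (successors {0}): φ is false.
  3 (successors {3}): φ is false.
  4 (successors ∅): φ is false.
For instance, at 3:
  At 3: Dia ((p and q) and q) requires (p and q) and q at some successor in {3}.
    At 3: (p and q) and q is false.
  So Dia ((p and q) and q) is false at 3.
Satisfying worlds: none.

0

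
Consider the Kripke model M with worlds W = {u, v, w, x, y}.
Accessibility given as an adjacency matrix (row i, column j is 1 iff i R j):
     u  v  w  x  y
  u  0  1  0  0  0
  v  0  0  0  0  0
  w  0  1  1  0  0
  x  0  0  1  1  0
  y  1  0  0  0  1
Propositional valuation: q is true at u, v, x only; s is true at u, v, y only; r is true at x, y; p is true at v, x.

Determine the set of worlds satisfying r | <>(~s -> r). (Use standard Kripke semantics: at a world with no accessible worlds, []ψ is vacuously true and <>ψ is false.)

Recall that <>ψ holds at a world iff ψ holds at some accessible world.
Let φ = r | <>(~s -> r). Evaluate φ at each world:
  u (successors {v}): φ is true.
  v (successors ∅): φ is false.
  w (successors {v, w}): φ is true.
  x (successors {w, x}): φ is true.
  y (successors {u, y}): φ is true.
For instance, at u:
  At u: r is false, <>(~s -> r) is true, so r | <>(~s -> r) is true.
    At u: <>(~s -> r) requires ~s -> r at some successor in {v}.
      ~s -> r holds at v, so <>(~s -> r) is true at u.
Satisfying worlds: {u, w, x, y}

u, w, x, y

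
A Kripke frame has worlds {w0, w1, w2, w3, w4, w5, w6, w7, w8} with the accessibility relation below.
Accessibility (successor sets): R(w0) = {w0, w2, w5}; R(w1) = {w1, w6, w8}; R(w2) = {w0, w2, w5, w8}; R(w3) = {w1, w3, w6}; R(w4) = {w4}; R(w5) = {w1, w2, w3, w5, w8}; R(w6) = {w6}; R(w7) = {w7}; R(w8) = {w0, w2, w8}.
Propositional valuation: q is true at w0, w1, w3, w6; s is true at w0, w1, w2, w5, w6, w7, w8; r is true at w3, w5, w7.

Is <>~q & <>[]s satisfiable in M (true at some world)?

Yes

Let φ = <>~q & <>[]s. Evaluate φ at each world:
  w0 (successors {w0, w2, w5}): φ is true.
  w1 (successors {w1, w6, w8}): φ is true.
  w2 (successors {w0, w2, w5, w8}): φ is true.
  w3 (successors {w1, w3, w6}): φ is false.
  w4 (successors {w4}): φ is false.
  w5 (successors {w1, w2, w3, w5, w8}): φ is true.
  w6 (successors {w6}): φ is false.
  w7 (successors {w7}): φ is true.
  w8 (successors {w0, w2, w8}): φ is true.
Detail at w0 (witness):
  At w0: <>~q is true, <>[]s is true, so <>~q & <>[]s is true.
    At w0: <>~q requires ~q at some successor in {w0, w2, w5}.
      ~q holds at w2, so <>~q is true at w0.
    At w0: <>[]s requires []s at some successor in {w0, w2, w5}.
      []s holds at w0, so <>[]s is true at w0.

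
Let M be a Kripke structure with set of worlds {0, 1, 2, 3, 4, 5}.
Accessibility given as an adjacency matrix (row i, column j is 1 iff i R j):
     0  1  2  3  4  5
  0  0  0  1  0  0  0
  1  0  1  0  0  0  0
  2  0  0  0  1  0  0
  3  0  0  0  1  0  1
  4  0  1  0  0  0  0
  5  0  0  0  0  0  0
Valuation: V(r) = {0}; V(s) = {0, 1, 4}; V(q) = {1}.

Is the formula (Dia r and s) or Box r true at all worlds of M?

No

Let φ = (Dia r and s) or Box r. Evaluate φ at each world:
  0 (successors {2}): φ is false.
  1 (successors {1}): φ is false.
  2 (successors {3}): φ is false.
  3 (successors {3, 5}): φ is false.
  4 (successors {1}): φ is false.
  5 (successors ∅): φ is true.
Detail at 0 (counterexample):
  At 0: Dia r and s is false, Box r is false, so (Dia r and s) or Box r is false.
    At 0: Dia r is false, s is true, so Dia r and s is false.
      At 0: Dia r requires r at some successor in {2}.
        At 2: r is false.
      So Dia r is false at 0.
    At 0: Box r requires r at every successor {2}.
      r fails at 2, so Box r is false at 0.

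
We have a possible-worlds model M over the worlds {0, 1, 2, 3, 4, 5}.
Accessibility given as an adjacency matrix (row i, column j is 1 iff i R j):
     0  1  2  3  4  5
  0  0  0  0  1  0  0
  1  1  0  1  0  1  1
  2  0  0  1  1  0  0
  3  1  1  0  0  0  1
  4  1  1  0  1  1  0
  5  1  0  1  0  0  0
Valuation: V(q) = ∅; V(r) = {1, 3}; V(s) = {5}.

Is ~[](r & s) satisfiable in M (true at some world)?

Let φ = ~[](r & s). Evaluate φ at each world:
  0 (successors {3}): φ is true.
  1 (successors {0, 2, 4, 5}): φ is true.
  2 (successors {2, 3}): φ is true.
  3 (successors {0, 1, 5}): φ is true.
  4 (successors {0, 1, 3, 4}): φ is true.
  5 (successors {0, 2}): φ is true.
Detail at 0 (witness):
  At 0: [](r & s) is false, so ~[](r & s) is true.
    At 0: [](r & s) requires r & s at every successor {3}.
      r & s fails at 3, so [](r & s) is false at 0.

Yes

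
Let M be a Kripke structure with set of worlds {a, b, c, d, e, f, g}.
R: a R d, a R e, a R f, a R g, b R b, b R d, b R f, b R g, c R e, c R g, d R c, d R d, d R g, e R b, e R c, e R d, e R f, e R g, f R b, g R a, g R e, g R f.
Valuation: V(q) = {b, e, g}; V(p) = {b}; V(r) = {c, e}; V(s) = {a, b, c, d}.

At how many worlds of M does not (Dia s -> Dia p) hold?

Let φ = not (Dia s -> Dia p). Evaluate φ at each world:
  a (successors {d, e, f, g}): φ is true.
  b (successors {b, d, f, g}): φ is false.
  c (successors {e, g}): φ is false.
  d (successors {c, d, g}): φ is true.
  e (successors {b, c, d, f, g}): φ is false.
  f (successors {b}): φ is false.
  g (successors {a, e, f}): φ is true.
For instance, at d:
  At d: Dia s -> Dia p is false, so not (Dia s -> Dia p) is true.
    At d: Dia s is true, Dia p is false, so Dia s -> Dia p is false.
      At d: Dia s requires s at some successor in {c, d, g}.
        s holds at c, so Dia s is true at d.
      At d: Dia p requires p at some successor in {c, d, g}.
        At c: p is false.
        At d: p is false.
        At g: p is false.
      So Dia p is false at d.
Satisfying worlds: {a, d, g}

3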